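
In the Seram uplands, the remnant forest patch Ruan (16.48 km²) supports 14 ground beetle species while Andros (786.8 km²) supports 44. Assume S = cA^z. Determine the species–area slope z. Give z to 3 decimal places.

0.296

Taking logs: ln S = ln c + z ln A, so z = (ln S₂ − ln S₁)/(ln A₂ − ln A₁).
z = ln(44/14) / ln(786.8/16.48) = ln(3.143) / ln(47.74) = 1.1451 / 3.8658 = 0.2962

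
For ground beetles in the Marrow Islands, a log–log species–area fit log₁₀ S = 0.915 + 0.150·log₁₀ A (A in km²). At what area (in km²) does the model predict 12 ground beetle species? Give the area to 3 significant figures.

12 = 8.222 × A^0.15  ⇒  A^0.15 = 12/8.222 = 1.459
ln A = ln(1.459) / 0.15 = 0.3780 / 0.15 = 2.5203
A = e^2.5203 ≈ 12.43 km²

12.4 km²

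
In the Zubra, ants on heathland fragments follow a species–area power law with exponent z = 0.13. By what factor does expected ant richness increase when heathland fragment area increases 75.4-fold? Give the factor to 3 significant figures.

1.75

S₂/S₁ = (A₂/A₁)^z = 75.4^0.13
ln(S₂/S₁) = 0.13 × ln 75.4 = 0.13 × 4.3228 = 0.5620
S₂/S₁ = e^0.5620 ≈ 1.754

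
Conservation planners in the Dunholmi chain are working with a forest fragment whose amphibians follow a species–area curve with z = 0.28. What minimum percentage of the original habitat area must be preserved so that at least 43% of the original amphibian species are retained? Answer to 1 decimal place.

4.9%

Need (A_new/A_old)^0.28 = 0.43, so A_new/A_old = 0.43^(1/0.28) = 0.43^3.571
ln(A_new/A_old) = ln 0.43 / 0.28 = -0.8440 / 0.28 = -3.0142
A_new/A_old = e^-3.0142 ≈ 0.04909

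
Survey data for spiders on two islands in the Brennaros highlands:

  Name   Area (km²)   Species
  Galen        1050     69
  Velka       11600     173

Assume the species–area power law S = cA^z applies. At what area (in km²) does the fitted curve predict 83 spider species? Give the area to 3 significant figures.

z = ln(173/69) / ln(11600/1050) = 0.9192 / 2.4022 = 0.3826
c = 69 / 1050^0.3826 = 69 / 14.32 = 4.817
A = (83/4.817)^(1/0.3826) ⇒ ln A = ln(17.23)/0.3826 = 7.4393
A = e^7.4393 ≈ 1702 km²

1700 km²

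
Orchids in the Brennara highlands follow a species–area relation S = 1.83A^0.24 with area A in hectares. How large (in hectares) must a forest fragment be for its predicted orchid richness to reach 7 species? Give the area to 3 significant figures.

268 hectares

7 = 1.83 × A^0.24  ⇒  A^0.24 = 7/1.83 = 3.825
ln A = ln(3.825) / 0.24 = 1.3416 / 0.24 = 5.5900
A = e^5.5900 ≈ 267.7 hectares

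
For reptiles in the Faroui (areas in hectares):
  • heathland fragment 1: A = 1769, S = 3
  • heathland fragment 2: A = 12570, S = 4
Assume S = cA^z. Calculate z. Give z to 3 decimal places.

0.147

Taking logs: ln S = ln c + z ln A, so z = (ln S₂ − ln S₁)/(ln A₂ − ln A₁).
z = ln(4/3) / ln(12570/1769) = ln(1.333) / ln(7.106) = 0.2877 / 1.9609 = 0.1467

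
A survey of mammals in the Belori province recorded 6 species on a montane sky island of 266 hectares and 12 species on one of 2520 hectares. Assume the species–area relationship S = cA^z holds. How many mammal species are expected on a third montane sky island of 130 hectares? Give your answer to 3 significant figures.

4.81

z = ln(12/6) / ln(2520/266) = 0.6931 / 2.2485 = 0.3083
c = 6 / 266^0.3083 = 6 / 5.591 = 1.073
S₃ = 1.073 × 130^0.3083 = 1.073 × 4.484 ≈ 4.812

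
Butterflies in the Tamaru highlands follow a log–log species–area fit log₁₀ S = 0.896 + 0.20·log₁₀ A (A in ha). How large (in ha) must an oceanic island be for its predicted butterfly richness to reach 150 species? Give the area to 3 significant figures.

2510000 ha

150 = 7.87 × A^0.2  ⇒  A^0.2 = 150/7.87 = 19.06
ln A = ln(19.06) / 0.2 = 2.9475 / 0.2 = 14.7376
A = e^14.7376 ≈ 2514527 ha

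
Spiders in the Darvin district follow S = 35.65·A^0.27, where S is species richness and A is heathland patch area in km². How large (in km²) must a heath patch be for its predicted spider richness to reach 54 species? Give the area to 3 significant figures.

54 = 35.65 × A^0.27  ⇒  A^0.27 = 54/35.65 = 1.515
ln A = ln(1.515) / 0.27 = 0.4152 / 0.27 = 1.5379
A = e^1.5379 ≈ 4.655 km²

4.65 km²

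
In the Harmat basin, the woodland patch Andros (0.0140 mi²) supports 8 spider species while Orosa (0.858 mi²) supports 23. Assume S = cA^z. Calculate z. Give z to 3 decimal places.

Taking logs: ln S = ln c + z ln A, so z = (ln S₂ − ln S₁)/(ln A₂ − ln A₁).
z = ln(23/8) / ln(0.858/0.014) = ln(2.875) / ln(61.29) = 1.0561 / 4.1155 = 0.2566

0.257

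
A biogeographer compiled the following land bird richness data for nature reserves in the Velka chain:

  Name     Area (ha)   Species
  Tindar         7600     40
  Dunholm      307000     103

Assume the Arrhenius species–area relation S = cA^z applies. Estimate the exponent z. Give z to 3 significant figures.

Taking logs: ln S = ln c + z ln A, so z = (ln S₂ − ln S₁)/(ln A₂ − ln A₁).
z = ln(103/40) / ln(307000/7600) = ln(2.575) / ln(40.39) = 0.9458 / 3.6987 = 0.2557

0.256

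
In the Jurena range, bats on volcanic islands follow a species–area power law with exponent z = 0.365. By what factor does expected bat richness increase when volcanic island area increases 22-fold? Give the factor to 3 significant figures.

3.09

S₂/S₁ = (A₂/A₁)^z = 22^0.365
ln(S₂/S₁) = 0.365 × ln 22 = 0.365 × 3.0910 = 1.1282
S₂/S₁ = e^1.1282 ≈ 3.09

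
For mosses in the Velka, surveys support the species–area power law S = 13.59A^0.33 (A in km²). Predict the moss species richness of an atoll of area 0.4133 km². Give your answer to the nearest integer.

10 species

S = 13.59 × 0.4133^0.33
ln S = ln 13.59 + 0.33 × ln 0.4133 = 2.6093 + 0.33 × -0.8836 = 2.3178
S = e^2.3178 ≈ 10.15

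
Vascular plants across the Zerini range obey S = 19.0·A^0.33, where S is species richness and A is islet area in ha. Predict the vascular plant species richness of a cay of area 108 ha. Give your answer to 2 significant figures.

S = 19 × 108^0.33 = 19 × 4.688 ≈ 89.08

89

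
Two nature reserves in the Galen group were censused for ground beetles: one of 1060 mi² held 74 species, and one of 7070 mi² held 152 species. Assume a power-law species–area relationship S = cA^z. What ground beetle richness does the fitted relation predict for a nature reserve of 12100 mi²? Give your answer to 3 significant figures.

186

z = ln(152/74) / ln(7070/1060) = 0.7198 / 1.8976 = 0.3793
c = 74 / 1060^0.3793 = 74 / 14.05 = 5.268
S₃ = 5.268 × 12100^0.3793 = 5.268 × 35.38 ≈ 186.4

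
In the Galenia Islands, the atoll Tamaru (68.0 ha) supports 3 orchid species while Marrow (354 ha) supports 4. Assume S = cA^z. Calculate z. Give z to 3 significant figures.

Taking logs: ln S = ln c + z ln A, so z = (ln S₂ − ln S₁)/(ln A₂ − ln A₁).
z = ln(4/3) / ln(354/68) = ln(1.333) / ln(5.206) = 0.2877 / 1.6498 = 0.1744

0.174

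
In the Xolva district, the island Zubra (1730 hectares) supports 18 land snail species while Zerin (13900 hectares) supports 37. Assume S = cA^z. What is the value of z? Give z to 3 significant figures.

0.346

Taking logs: ln S = ln c + z ln A, so z = (ln S₂ − ln S₁)/(ln A₂ − ln A₁).
z = ln(37/18) / ln(13900/1730) = ln(2.056) / ln(8.035) = 0.7205 / 2.0838 = 0.3458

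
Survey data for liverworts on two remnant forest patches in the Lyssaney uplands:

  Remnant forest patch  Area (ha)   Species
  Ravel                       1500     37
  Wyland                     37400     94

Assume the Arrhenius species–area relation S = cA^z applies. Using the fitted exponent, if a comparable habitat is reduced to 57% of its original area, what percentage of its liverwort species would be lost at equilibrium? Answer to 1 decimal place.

15.0%

z = ln(94/37) / ln(37400/1500) = 0.9324 / 3.2162 = 0.2899
S_new/S_old = (A_new/A_old)^z = 0.57^0.2899 = exp(0.2899 × -0.5621) = 0.8496
Fraction lost = 1 − 0.8496 = 0.1504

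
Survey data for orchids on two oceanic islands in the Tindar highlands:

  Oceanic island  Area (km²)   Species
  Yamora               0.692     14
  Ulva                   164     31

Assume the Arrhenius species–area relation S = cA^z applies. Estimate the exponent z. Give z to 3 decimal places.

Taking logs: ln S = ln c + z ln A, so z = (ln S₂ − ln S₁)/(ln A₂ − ln A₁).
z = ln(31/14) / ln(164/0.692) = ln(2.214) / ln(237) = 0.7949 / 5.4680 = 0.1454

0.145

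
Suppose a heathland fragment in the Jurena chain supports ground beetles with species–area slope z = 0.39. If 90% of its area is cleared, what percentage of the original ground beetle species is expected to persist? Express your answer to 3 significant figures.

S_new/S_old = (A_new/A_old)^z = 0.1^0.39
= exp(0.39 × ln 0.1) = exp(0.39 × -2.3026) = exp(-0.8980) ≈ 0.4074

40.7%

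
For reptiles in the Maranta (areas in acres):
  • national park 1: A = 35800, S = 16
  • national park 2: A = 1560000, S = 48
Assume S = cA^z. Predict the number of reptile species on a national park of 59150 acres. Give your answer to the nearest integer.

19

z = ln(48/16) / ln(1560000/35800) = 1.0986 / 3.7745 = 0.2911
c = 16 / 35800^0.2911 = 16 / 21.16 = 0.7562
S₃ = 0.7562 × 59150^0.2911 = 0.7562 × 24.49 ≈ 18.52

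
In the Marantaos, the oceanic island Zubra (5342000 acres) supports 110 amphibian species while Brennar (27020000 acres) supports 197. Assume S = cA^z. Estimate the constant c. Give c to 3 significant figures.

0.420

z = ln(S₂/S₁) / ln(A₂/A₁) = ln(197/110) / ln(27020000/5342000) = 0.5827 / 1.6210 = 0.3595
c = S₁ / A₁^z = 110 / 5342000^0.3595 = 110 / 262.1 = 0.4196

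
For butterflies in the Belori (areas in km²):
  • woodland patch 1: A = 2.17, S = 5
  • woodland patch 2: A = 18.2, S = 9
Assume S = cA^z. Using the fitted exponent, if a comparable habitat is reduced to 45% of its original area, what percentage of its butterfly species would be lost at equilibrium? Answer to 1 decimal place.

z = ln(9/5) / ln(18.2/2.17) = 0.5878 / 2.1267 = 0.2764
S_new/S_old = (A_new/A_old)^z = 0.45^0.2764 = exp(0.2764 × -0.7985) = 0.802
Fraction lost = 1 − 0.802 = 0.198

19.8%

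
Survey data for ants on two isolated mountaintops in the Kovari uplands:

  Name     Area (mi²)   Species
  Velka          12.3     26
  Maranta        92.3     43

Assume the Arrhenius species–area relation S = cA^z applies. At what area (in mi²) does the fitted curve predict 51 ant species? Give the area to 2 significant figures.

z = ln(43/26) / ln(92.3/12.3) = 0.5031 / 2.0154 = 0.2496
c = 26 / 12.3^0.2496 = 26 / 1.871 = 13.9
A = (51/13.9)^(1/0.2496) ⇒ ln A = ln(3.67)/0.2496 = 5.2086
A = e^5.2086 ≈ 182.8 mi²

180 mi²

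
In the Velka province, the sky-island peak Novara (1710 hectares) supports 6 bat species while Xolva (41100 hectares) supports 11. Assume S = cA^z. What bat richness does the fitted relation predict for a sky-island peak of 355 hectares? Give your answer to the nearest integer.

z = ln(11/6) / ln(41100/1710) = 0.6061 / 3.1795 = 0.1906
c = 6 / 1710^0.1906 = 6 / 4.134 = 1.452
S₃ = 1.452 × 355^0.1906 = 1.452 × 3.063 ≈ 4.446

4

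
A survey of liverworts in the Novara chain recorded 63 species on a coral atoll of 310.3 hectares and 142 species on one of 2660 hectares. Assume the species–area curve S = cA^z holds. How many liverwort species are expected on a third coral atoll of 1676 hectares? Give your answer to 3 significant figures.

z = ln(142/63) / ln(2660/310.3) = 0.8127 / 2.1485 = 0.3783
c = 63 / 310.3^0.3783 = 63 / 8.76 = 7.191
S₃ = 7.191 × 1676^0.3783 = 7.191 × 16.58 ≈ 119.2

119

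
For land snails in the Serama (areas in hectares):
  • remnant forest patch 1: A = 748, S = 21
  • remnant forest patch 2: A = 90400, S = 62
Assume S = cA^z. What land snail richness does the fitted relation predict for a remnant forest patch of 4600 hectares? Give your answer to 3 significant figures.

z = ln(62/21) / ln(90400/748) = 1.0826 / 4.7946 = 0.2258
c = 21 / 748^0.2258 = 21 / 4.456 = 4.713
S₃ = 4.713 × 4600^0.2258 = 4.713 × 6.715 ≈ 31.65

31.6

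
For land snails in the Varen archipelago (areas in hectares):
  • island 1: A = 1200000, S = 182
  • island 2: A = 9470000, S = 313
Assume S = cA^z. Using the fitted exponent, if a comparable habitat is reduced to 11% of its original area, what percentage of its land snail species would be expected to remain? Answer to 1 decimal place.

56.0%

z = ln(313/182) / ln(9470000/1200000) = 0.5422 / 2.0658 = 0.2625
S_new/S_old = (A_new/A_old)^z = 0.11^0.2625 = exp(0.2625 × -2.2073) = 0.5603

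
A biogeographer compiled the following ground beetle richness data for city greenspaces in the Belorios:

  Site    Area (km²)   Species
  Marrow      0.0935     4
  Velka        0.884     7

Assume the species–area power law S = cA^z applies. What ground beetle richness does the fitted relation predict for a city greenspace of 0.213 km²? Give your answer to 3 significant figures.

4.91

z = ln(7/4) / ln(0.884/0.0935) = 0.5596 / 2.2465 = 0.2491
c = 4 / 0.0935^0.2491 = 4 / 0.5541 = 7.218
S₃ = 7.218 × 0.213^0.2491 = 7.218 × 0.6803 ≈ 4.911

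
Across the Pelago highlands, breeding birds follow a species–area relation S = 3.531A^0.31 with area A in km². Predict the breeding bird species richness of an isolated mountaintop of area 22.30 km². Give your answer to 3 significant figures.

9.24

S = 3.531 × 22.3^0.31 = 3.531 × 2.618 ≈ 9.244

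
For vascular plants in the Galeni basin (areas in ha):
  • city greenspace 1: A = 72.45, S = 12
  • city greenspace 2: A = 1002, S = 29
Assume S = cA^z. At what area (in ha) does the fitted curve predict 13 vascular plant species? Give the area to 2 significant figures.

92 ha

z = ln(29/12) / ln(1002/72.45) = 0.8824 / 2.6269 = 0.3359
c = 12 / 72.45^0.3359 = 12 / 4.215 = 2.847
A = (13/2.847)^(1/0.3359) ⇒ ln A = ln(4.566)/0.3359 = 4.5212
A = e^4.5212 ≈ 91.94 ha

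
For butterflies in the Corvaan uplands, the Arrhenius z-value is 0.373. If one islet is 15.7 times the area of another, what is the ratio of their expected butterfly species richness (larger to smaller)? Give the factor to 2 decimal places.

S₂/S₁ = (A₂/A₁)^z = 15.7^0.373
ln(S₂/S₁) = 0.373 × ln 15.7 = 0.373 × 2.7537 = 1.0271
S₂/S₁ = e^1.0271 ≈ 2.793

2.79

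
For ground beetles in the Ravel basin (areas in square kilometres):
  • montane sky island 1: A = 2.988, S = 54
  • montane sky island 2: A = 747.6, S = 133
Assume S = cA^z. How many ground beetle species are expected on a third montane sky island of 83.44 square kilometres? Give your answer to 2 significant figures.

93

z = ln(133/54) / ln(747.6/2.988) = 0.9014 / 5.5223 = 0.1632
c = 54 / 2.988^0.1632 = 54 / 1.196 = 45.16
S₃ = 45.16 × 83.44^0.1632 = 45.16 × 2.059 ≈ 92.99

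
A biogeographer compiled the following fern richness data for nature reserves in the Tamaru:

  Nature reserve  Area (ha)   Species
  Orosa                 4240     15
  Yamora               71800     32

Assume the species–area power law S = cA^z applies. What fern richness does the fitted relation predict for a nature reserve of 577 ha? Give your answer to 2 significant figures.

z = ln(32/15) / ln(71800/4240) = 0.7577 / 2.8293 = 0.2678
c = 15 / 4240^0.2678 = 15 / 9.363 = 1.602
S₃ = 1.602 × 577^0.2678 = 1.602 × 5.488 ≈ 8.793

8.8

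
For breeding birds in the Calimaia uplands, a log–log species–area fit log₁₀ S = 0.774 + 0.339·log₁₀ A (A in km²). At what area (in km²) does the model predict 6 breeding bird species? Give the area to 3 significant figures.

1.03 km²

6 = 5.943 × A^0.339  ⇒  A^0.339 = 6/5.943 = 1.01
ln A = ln(1.01) / 0.339 = 0.0096 / 0.339 = 0.0282
A = e^0.0282 ≈ 1.029 km²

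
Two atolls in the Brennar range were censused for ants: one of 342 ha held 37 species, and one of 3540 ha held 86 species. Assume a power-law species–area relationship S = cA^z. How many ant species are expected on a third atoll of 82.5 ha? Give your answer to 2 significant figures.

z = ln(86/37) / ln(3540/342) = 0.8434 / 2.3371 = 0.3609
c = 37 / 342^0.3609 = 37 / 8.213 = 4.505
S₃ = 4.505 × 82.5^0.3609 = 4.505 × 4.916 ≈ 22.15

22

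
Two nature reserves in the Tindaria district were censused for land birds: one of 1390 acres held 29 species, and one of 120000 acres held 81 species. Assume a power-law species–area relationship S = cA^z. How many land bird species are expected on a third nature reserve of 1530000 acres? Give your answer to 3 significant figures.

146

z = ln(81/29) / ln(120000/1390) = 1.0272 / 4.4582 = 0.2304
c = 29 / 1390^0.2304 = 29 / 5.298 = 5.473
S₃ = 5.473 × 1530000^0.2304 = 5.473 × 26.6 ≈ 145.6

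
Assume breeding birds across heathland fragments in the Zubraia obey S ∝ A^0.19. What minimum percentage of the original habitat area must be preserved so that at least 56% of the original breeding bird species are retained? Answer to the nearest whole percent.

Need (A_new/A_old)^0.19 = 0.56, so A_new/A_old = 0.56^(1/0.19) = 0.56^5.263
ln(A_new/A_old) = ln 0.56 / 0.19 = -0.5798 / 0.19 = -3.0517
A_new/A_old = e^-3.0517 ≈ 0.04728

5%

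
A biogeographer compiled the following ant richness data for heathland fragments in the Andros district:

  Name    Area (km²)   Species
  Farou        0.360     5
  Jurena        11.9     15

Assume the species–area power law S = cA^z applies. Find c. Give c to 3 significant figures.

6.89

z = ln(S₂/S₁) / ln(A₂/A₁) = ln(15/5) / ln(11.9/0.36) = 1.0986 / 3.4982 = 0.3141
c = S₁ / A₁^z = 5 / 0.36^0.3141 = 5 / 0.7255 = 6.892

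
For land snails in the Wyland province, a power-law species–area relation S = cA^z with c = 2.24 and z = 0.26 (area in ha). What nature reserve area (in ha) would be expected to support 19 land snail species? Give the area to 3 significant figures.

3730 ha

19 = 2.24 × A^0.26  ⇒  A^0.26 = 19/2.24 = 8.482
ln A = ln(8.482) / 0.26 = 2.1380 / 0.26 = 8.2229
A = e^8.2229 ≈ 3725 ha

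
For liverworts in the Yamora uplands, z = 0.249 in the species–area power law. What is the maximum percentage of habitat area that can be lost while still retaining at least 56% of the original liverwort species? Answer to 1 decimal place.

Need (A_new/A_old)^0.249 = 0.56, so A_new/A_old = 0.56^(1/0.249) = 0.56^4.016
ln(A_new/A_old) = ln 0.56 / 0.249 = -0.5798 / 0.249 = -2.3286
A_new/A_old = e^-2.3286 ≈ 0.09743
Fraction that can be lost = 1 − 0.09743 = 0.9026

90.3%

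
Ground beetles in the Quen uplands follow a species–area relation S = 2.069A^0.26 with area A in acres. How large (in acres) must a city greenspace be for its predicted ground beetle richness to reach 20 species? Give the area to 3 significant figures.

6160 acres

20 = 2.069 × A^0.26  ⇒  A^0.26 = 20/2.069 = 9.667
ln A = ln(9.667) / 0.26 = 2.2687 / 0.26 = 8.7256
A = e^8.7256 ≈ 6159 acres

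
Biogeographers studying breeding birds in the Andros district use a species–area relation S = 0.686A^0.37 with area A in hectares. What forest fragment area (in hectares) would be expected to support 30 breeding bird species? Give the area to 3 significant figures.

27200 hectares

30 = 0.686 × A^0.37  ⇒  A^0.37 = 30/0.686 = 43.73
ln A = ln(43.73) / 0.37 = 3.7781 / 0.37 = 10.2110
A = e^10.2110 ≈ 27201 hectares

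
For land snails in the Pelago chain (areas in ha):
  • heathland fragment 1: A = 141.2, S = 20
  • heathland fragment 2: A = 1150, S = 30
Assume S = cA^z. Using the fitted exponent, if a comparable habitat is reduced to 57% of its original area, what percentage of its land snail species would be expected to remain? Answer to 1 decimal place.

89.7%

z = ln(30/20) / ln(1150/141.2) = 0.4055 / 2.0973 = 0.1933
S_new/S_old = (A_new/A_old)^z = 0.57^0.1933 = exp(0.1933 × -0.5621) = 0.897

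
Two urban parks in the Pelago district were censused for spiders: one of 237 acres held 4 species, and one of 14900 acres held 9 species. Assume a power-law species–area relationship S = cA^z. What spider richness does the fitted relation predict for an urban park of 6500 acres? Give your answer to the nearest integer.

8

z = ln(9/4) / ln(14900/237) = 0.8109 / 4.1411 = 0.1958
c = 4 / 237^0.1958 = 4 / 2.918 = 1.371
S₃ = 1.371 × 6500^0.1958 = 1.371 × 5.58 ≈ 7.651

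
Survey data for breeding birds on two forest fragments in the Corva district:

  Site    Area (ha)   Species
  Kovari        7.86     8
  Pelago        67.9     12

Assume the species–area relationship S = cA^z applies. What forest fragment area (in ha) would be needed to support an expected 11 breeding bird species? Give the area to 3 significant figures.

z = ln(12/8) / ln(67.9/7.86) = 0.4055 / 2.1562 = 0.1880
c = 8 / 7.86^0.1880 = 8 / 1.474 = 5.429
A = (11/5.429)^(1/0.1880) ⇒ ln A = ln(2.026)/0.1880 = 3.7553
A = e^3.7553 ≈ 42.75 ha

42.7 ha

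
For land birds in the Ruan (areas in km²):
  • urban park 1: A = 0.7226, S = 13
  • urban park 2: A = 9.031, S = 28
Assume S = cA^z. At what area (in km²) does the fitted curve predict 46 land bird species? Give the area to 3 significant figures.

z = ln(28/13) / ln(9.031/0.7226) = 0.7673 / 2.5256 = 0.3038
c = 13 / 0.7226^0.3038 = 13 / 0.906 = 14.35
A = (46/14.35)^(1/0.3038) ⇒ ln A = ln(3.206)/0.3038 = 3.8348
A = e^3.8348 ≈ 46.28 km²

46.3 km²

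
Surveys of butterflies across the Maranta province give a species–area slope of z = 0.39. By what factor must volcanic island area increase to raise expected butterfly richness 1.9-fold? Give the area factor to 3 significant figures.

(A₂/A₁)^0.39 = 1.9, so A₂/A₁ = 1.9^(1/0.39) = 1.9^2.564
ln(A₂/A₁) = ln 1.9 / 0.39 = 0.6419 / 0.39 = 1.6458
A₂/A₁ = e^1.6458 ≈ 5.185

5.19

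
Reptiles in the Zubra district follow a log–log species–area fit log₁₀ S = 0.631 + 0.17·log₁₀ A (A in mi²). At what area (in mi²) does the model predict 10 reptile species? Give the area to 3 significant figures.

10 = 4.276 × A^0.17  ⇒  A^0.17 = 10/4.276 = 2.339
ln A = ln(2.339) / 0.17 = 0.8497 / 0.17 = 4.9980
A = e^4.9980 ≈ 148.1 mi²

148 mi²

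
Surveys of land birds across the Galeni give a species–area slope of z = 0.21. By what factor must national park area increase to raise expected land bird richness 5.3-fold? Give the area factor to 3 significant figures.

(A₂/A₁)^0.21 = 5.3, so A₂/A₁ = 5.3^(1/0.21) = 5.3^4.762
ln(A₂/A₁) = ln 5.3 / 0.21 = 1.6677 / 0.21 = 7.9415
A₂/A₁ = e^7.9415 ≈ 2811

2810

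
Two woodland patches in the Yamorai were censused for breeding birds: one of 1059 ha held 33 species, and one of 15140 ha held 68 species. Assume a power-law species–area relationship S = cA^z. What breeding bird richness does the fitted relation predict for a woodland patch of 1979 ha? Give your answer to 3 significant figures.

z = ln(68/33) / ln(15140/1059) = 0.7230 / 2.6600 = 0.2718
c = 33 / 1059^0.2718 = 33 / 6.64 = 4.97
S₃ = 4.97 × 1979^0.2718 = 4.97 × 7.87 ≈ 39.11

39.1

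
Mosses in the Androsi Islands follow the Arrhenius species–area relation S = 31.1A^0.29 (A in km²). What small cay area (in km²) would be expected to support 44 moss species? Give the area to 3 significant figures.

44 = 31.1 × A^0.29  ⇒  A^0.29 = 44/31.1 = 1.415
ln A = ln(1.415) / 0.29 = 0.3470 / 0.29 = 1.1965
A = e^1.1965 ≈ 3.308 km²

3.31 km²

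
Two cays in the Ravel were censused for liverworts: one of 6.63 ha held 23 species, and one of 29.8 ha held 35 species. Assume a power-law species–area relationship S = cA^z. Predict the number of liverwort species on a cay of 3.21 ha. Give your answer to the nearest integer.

19

z = ln(35/23) / ln(29.8/6.63) = 0.4199 / 1.5029 = 0.2794
c = 23 / 6.63^0.2794 = 23 / 1.696 = 13.56
S₃ = 13.56 × 3.21^0.2794 = 13.56 × 1.385 ≈ 18.78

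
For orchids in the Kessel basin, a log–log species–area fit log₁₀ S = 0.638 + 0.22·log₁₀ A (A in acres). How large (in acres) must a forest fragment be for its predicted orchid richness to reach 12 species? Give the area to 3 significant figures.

12 = 4.345 × A^0.22  ⇒  A^0.22 = 12/4.345 = 2.762
ln A = ln(2.762) / 0.22 = 1.0159 / 0.22 = 4.6175
A = e^4.6175 ≈ 101.2 acres

101 acres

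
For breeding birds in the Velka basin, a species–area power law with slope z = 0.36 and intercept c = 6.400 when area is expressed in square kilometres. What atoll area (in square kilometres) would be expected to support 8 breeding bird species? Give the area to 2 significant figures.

8 = 6.4 × A^0.36  ⇒  A^0.36 = 8/6.4 = 1.25
ln A = ln(1.25) / 0.36 = 0.2231 / 0.36 = 0.6198
A = e^0.6198 ≈ 1.859 square kilometres

1.9 square kilometres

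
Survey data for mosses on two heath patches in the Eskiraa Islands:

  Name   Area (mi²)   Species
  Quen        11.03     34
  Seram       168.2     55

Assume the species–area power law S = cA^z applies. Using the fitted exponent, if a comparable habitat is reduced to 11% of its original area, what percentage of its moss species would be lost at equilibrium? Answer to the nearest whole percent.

z = ln(55/34) / ln(168.2/11.03) = 0.4810 / 2.7245 = 0.1765
S_new/S_old = (A_new/A_old)^z = 0.11^0.1765 = exp(0.1765 × -2.2073) = 0.6773
Fraction lost = 1 − 0.6773 = 0.3227

32%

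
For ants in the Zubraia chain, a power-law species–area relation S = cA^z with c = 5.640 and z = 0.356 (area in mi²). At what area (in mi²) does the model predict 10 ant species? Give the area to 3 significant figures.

10 = 5.64 × A^0.356  ⇒  A^0.356 = 10/5.64 = 1.773
ln A = ln(1.773) / 0.356 = 0.5727 / 0.356 = 1.6087
A = e^1.6087 ≈ 4.996 mi²

5.00 mi²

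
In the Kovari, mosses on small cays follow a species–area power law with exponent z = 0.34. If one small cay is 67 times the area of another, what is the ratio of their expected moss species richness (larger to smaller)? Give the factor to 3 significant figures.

4.18

S₂/S₁ = (A₂/A₁)^z = 67^0.34
ln(S₂/S₁) = 0.34 × ln 67 = 0.34 × 4.2047 = 1.4296
S₂/S₁ = e^1.4296 ≈ 4.177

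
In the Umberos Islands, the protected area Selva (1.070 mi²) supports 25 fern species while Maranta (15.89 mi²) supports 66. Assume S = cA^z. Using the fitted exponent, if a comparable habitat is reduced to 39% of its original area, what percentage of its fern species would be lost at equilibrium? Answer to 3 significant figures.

28.7%

z = ln(66/25) / ln(15.89/1.07) = 0.9708 / 2.6980 = 0.3598
S_new/S_old = (A_new/A_old)^z = 0.39^0.3598 = exp(0.3598 × -0.9416) = 0.7126
Fraction lost = 1 − 0.7126 = 0.2874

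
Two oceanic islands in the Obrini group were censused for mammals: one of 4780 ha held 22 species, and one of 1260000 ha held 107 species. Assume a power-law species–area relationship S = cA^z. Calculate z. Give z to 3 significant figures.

Taking logs: ln S = ln c + z ln A, so z = (ln S₂ − ln S₁)/(ln A₂ − ln A₁).
z = ln(107/22) / ln(1260000/4780) = ln(4.864) / ln(263.6) = 1.5818 / 5.5744 = 0.2838

0.284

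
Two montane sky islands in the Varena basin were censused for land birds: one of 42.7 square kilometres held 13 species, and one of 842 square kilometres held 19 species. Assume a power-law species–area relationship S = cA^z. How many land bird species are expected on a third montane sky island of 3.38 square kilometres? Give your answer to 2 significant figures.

z = ln(19/13) / ln(842/42.7) = 0.3795 / 2.9816 = 0.1273
c = 13 / 42.7^0.1273 = 13 / 1.613 = 8.062
S₃ = 8.062 × 3.38^0.1273 = 8.062 × 1.168 ≈ 9.413

9.4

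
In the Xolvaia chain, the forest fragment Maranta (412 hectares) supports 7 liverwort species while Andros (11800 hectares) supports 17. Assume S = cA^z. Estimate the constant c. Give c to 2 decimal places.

1.42

z = ln(S₂/S₁) / ln(A₂/A₁) = ln(17/7) / ln(11800/412) = 0.8873 / 3.3548 = 0.2645
c = S₁ / A₁^z = 7 / 412^0.2645 = 7 / 4.916 = 1.424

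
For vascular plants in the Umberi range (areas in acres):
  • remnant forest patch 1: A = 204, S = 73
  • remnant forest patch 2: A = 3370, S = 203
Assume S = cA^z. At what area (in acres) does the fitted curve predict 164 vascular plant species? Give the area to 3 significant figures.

z = ln(203/73) / ln(3370/204) = 1.0227 / 2.8045 = 0.3647
c = 73 / 204^0.3647 = 73 / 6.954 = 10.5
A = (164/10.5)^(1/0.3647) ⇒ ln A = ln(15.62)/0.3647 = 7.5377
A = e^7.5377 ≈ 1877 acres

1880 acres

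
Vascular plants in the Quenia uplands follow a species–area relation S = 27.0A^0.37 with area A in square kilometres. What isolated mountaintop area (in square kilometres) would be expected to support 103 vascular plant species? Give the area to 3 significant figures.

37.3 square kilometres

103 = 27 × A^0.37  ⇒  A^0.37 = 103/27 = 3.815
ln A = ln(3.815) / 0.37 = 1.3389 / 0.37 = 3.6186
A = e^3.6186 ≈ 37.29 square kilometres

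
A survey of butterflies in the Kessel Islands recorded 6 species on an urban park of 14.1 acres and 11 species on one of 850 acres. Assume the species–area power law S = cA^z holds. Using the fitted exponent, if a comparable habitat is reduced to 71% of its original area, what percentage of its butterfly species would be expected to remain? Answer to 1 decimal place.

95.1%

z = ln(11/6) / ln(850/14.1) = 0.6061 / 4.0991 = 0.1479
S_new/S_old = (A_new/A_old)^z = 0.71^0.1479 = exp(0.1479 × -0.3425) = 0.9506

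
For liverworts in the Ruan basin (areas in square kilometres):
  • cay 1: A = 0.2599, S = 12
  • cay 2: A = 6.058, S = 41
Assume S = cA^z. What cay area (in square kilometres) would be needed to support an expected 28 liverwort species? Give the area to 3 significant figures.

z = ln(41/12) / ln(6.058/0.2599) = 1.2287 / 3.1488 = 0.3902
c = 12 / 0.2599^0.3902 = 12 / 0.5911 = 20.3
A = (28/20.3)^(1/0.3902) ⇒ ln A = ln(1.379)/0.3902 = 0.8240
A = e^0.8240 ≈ 2.28 square kilometres

2.28 square kilometres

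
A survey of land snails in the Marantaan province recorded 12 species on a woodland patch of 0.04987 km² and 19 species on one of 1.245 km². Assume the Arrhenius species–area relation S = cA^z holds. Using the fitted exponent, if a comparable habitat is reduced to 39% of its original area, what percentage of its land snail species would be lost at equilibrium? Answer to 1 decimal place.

z = ln(19/12) / ln(1.245/0.04987) = 0.4595 / 3.2175 = 0.1428
S_new/S_old = (A_new/A_old)^z = 0.39^0.1428 = exp(0.1428 × -0.9416) = 0.8742
Fraction lost = 1 − 0.8742 = 0.1258

12.6%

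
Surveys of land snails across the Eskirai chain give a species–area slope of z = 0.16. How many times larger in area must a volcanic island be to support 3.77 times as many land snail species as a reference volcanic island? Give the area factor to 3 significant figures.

4000

(A₂/A₁)^0.16 = 3.77, so A₂/A₁ = 3.77^(1/0.16) = 3.77^6.25
ln(A₂/A₁) = ln 3.77 / 0.16 = 1.3271 / 0.16 = 8.2942
A₂/A₁ = e^8.2942 ≈ 4001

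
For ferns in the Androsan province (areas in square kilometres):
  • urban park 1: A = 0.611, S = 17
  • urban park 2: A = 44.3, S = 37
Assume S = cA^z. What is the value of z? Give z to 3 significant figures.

0.182

Taking logs: ln S = ln c + z ln A, so z = (ln S₂ − ln S₁)/(ln A₂ − ln A₁).
z = ln(37/17) / ln(44.3/0.611) = ln(2.176) / ln(72.5) = 0.7777 / 4.2836 = 0.1816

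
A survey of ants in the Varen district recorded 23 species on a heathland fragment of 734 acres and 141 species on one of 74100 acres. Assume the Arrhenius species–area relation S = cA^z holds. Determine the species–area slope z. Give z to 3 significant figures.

0.393

Taking logs: ln S = ln c + z ln A, so z = (ln S₂ − ln S₁)/(ln A₂ − ln A₁).
z = ln(141/23) / ln(74100/734) = ln(6.13) / ln(101) = 1.8133 / 4.6147 = 0.3929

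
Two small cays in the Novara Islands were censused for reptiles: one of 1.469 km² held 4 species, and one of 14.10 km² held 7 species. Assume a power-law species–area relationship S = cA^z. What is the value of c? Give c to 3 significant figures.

3.64

z = ln(S₂/S₁) / ln(A₂/A₁) = ln(7/4) / ln(14.1/1.469) = 0.5596 / 2.2616 = 0.2474
c = S₁ / A₁^z = 4 / 1.469^0.2474 = 4 / 1.1 = 3.637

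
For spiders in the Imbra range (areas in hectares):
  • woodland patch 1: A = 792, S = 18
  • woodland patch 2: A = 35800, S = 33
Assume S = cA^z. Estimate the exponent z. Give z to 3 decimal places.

0.159

Taking logs: ln S = ln c + z ln A, so z = (ln S₂ − ln S₁)/(ln A₂ − ln A₁).
z = ln(33/18) / ln(35800/792) = ln(1.833) / ln(45.2) = 0.6061 / 3.8111 = 0.1590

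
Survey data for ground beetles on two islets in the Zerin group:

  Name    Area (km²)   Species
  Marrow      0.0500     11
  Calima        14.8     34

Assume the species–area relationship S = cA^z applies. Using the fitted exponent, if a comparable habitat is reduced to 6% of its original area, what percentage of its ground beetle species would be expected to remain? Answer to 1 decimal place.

57.2%

z = ln(34/11) / ln(14.8/0.05) = 1.1285 / 5.6904 = 0.1983
S_new/S_old = (A_new/A_old)^z = 0.06^0.1983 = exp(0.1983 × -2.8134) = 0.5724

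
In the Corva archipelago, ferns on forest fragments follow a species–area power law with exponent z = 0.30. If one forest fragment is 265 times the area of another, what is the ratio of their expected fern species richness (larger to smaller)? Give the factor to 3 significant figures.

S₂/S₁ = (A₂/A₁)^z = 265^0.3
ln(S₂/S₁) = 0.3 × ln 265 = 0.3 × 5.5797 = 1.6739
S₂/S₁ = e^1.6739 ≈ 5.333

5.33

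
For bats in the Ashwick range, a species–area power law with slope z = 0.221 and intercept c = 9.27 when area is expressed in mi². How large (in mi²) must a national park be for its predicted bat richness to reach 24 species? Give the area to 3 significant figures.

74.0 mi²

24 = 9.27 × A^0.221  ⇒  A^0.221 = 24/9.27 = 2.589
ln A = ln(2.589) / 0.221 = 0.9513 / 0.221 = 4.3044
A = e^4.3044 ≈ 74.02 mi²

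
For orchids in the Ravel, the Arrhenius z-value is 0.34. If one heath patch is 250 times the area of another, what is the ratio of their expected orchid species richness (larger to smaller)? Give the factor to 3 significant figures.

S₂/S₁ = (A₂/A₁)^z = 250^0.34
ln(S₂/S₁) = 0.34 × ln 250 = 0.34 × 5.5215 = 1.8773
S₂/S₁ = e^1.8773 ≈ 6.536

6.54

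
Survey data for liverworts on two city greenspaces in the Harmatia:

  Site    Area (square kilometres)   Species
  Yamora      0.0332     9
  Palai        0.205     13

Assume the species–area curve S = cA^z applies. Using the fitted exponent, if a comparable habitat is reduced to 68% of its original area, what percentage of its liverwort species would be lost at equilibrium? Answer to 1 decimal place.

7.5%

z = ln(13/9) / ln(0.205/0.0332) = 0.3677 / 1.8205 = 0.2020
S_new/S_old = (A_new/A_old)^z = 0.68^0.2020 = exp(0.2020 × -0.3857) = 0.9251
Fraction lost = 1 − 0.9251 = 0.07495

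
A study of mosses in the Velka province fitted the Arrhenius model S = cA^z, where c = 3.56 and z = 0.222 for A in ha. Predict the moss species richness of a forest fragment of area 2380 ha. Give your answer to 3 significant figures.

20.0

S = 3.56 × 2380^0.222
ln S = ln 3.56 + 0.222 × ln 2380 = 1.2698 + 0.222 × 7.7749 = 2.9958
S = e^2.9958 ≈ 20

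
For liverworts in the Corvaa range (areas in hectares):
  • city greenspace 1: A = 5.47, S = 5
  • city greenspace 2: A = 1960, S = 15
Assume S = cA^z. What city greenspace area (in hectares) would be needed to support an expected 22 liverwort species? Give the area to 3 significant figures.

15200 hectares

z = ln(15/5) / ln(1960/5.47) = 1.0986 / 5.8814 = 0.1868
c = 5 / 5.47^0.1868 = 5 / 1.374 = 3.64
A = (22/3.64)^(1/0.1868) ⇒ ln A = ln(6.044)/0.1868 = 9.6310
A = e^9.6310 ≈ 15230 hectares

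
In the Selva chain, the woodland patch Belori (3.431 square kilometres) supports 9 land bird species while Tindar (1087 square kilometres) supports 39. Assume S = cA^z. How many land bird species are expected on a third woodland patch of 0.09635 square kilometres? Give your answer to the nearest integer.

4

z = ln(39/9) / ln(1087/3.431) = 1.4663 / 5.7583 = 0.2546
c = 9 / 3.431^0.2546 = 9 / 1.369 = 6.575
S₃ = 6.575 × 0.09635^0.2546 = 6.575 × 0.5511 ≈ 3.624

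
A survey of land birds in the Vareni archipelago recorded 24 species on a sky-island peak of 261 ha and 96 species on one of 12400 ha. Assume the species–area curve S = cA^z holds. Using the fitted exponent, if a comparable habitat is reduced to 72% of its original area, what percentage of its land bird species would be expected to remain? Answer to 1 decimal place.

z = ln(96/24) / ln(12400/261) = 1.3863 / 3.8609 = 0.3591
S_new/S_old = (A_new/A_old)^z = 0.72^0.3591 = exp(0.3591 × -0.3285) = 0.8887

88.9%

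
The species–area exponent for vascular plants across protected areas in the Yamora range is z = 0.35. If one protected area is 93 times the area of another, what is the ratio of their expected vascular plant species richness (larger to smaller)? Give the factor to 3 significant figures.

4.89

S₂/S₁ = (A₂/A₁)^z = 93^0.35
ln(S₂/S₁) = 0.35 × ln 93 = 0.35 × 4.5326 = 1.5864
S₂/S₁ = e^1.5864 ≈ 4.886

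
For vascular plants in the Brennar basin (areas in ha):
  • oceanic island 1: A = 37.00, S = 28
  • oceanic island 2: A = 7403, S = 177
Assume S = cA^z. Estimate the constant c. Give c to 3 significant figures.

7.97

z = ln(S₂/S₁) / ln(A₂/A₁) = ln(177/28) / ln(7403/37) = 1.8439 / 5.2987 = 0.3480
c = S₁ / A₁^z = 28 / 37^0.3480 = 28 / 3.513 = 7.969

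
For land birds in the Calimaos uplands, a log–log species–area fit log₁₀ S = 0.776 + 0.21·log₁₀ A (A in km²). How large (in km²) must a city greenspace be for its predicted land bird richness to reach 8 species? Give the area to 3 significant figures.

8 = 5.97 × A^0.21  ⇒  A^0.21 = 8/5.97 = 1.34
ln A = ln(1.34) / 0.21 = 0.2926 / 0.21 = 1.3935
A = e^1.3935 ≈ 4.029 km²

4.03 km²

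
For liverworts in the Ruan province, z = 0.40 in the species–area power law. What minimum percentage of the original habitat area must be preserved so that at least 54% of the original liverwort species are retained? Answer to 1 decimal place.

Need (A_new/A_old)^0.4 = 0.54, so A_new/A_old = 0.54^(1/0.4) = 0.54^2.5
ln(A_new/A_old) = ln 0.54 / 0.4 = -0.6162 / 0.4 = -1.5405
A_new/A_old = e^-1.5405 ≈ 0.2143

21.4%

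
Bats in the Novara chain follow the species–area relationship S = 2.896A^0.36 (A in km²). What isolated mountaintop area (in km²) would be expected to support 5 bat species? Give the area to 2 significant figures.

4.6 km²

5 = 2.896 × A^0.36  ⇒  A^0.36 = 5/2.896 = 1.727
ln A = ln(1.727) / 0.36 = 0.5461 / 0.36 = 1.5170
A = e^1.5170 ≈ 4.558 km²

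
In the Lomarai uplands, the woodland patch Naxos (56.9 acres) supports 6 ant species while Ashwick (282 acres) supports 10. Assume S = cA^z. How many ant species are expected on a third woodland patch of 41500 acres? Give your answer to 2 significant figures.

z = ln(10/6) / ln(282/56.9) = 0.5108 / 1.6006 = 0.3191
c = 6 / 56.9^0.3191 = 6 / 3.632 = 1.652
S₃ = 1.652 × 41500^0.3191 = 1.652 × 29.77 ≈ 49.19

49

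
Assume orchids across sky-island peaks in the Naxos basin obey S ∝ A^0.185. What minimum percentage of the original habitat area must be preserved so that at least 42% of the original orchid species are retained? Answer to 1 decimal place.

Need (A_new/A_old)^0.185 = 0.42, so A_new/A_old = 0.42^(1/0.185) = 0.42^5.405
ln(A_new/A_old) = ln 0.42 / 0.185 = -0.8675 / 0.185 = -4.6892
A_new/A_old = e^-4.6892 ≈ 0.009194

0.9%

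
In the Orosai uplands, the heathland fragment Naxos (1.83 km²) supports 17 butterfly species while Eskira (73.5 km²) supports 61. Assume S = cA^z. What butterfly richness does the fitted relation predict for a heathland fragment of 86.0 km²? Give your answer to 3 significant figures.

64.4

z = ln(61/17) / ln(73.5/1.83) = 1.2777 / 3.6930 = 0.3460
c = 17 / 1.83^0.3460 = 17 / 1.233 = 13.79
S₃ = 13.79 × 86^0.3460 = 13.79 × 4.67 ≈ 64.41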